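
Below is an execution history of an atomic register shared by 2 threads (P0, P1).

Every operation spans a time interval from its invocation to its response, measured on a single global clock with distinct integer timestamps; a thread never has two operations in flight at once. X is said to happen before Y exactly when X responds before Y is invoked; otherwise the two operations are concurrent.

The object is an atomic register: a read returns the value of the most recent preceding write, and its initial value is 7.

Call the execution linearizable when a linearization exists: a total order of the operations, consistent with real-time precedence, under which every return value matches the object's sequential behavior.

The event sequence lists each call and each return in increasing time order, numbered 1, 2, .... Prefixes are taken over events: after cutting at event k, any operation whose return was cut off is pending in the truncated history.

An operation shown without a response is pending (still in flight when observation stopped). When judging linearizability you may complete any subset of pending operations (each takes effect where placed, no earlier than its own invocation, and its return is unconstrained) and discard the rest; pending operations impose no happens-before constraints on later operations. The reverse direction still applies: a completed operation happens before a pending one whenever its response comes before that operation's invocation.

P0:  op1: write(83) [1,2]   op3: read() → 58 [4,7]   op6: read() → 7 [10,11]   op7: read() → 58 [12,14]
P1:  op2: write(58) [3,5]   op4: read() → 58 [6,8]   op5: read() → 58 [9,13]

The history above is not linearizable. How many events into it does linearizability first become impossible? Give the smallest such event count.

events 1..10 are linearizable, e.g. via op1, op2, op3, op4:
after step 1 (op1 write(83)): value 83
after step 2 (op2 write(58)): value 58
after step 3 (op3 read() → 58): value 58
after step 4 (op4 read() → 58): value 58
at event 11 (op6's time-11 response) nothing linearizes any more
no escape via the 1 pending operation (op5): every completion choice fails
take op1, op2, op3, op4, op6 (pending dropped): step 5 already fails, because op6 read() → 7 cannot occur there
take op1, op2, op4, op3, op6 (pending dropped): step 5 already fails, because op6 read() → 7 cannot occur there

11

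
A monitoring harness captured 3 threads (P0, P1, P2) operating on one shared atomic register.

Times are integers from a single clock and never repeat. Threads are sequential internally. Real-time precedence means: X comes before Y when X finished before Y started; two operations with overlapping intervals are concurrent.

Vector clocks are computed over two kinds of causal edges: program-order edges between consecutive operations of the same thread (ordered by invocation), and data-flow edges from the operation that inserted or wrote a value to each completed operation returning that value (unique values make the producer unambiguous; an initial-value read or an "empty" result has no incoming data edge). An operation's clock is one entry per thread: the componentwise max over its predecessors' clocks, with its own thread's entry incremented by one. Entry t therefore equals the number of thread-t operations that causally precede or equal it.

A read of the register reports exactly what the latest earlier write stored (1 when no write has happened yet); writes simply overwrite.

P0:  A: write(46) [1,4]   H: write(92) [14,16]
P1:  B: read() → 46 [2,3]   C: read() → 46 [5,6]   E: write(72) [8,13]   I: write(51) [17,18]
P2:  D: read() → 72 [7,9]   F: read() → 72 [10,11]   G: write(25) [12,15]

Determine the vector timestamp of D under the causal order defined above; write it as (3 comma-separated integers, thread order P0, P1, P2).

VC(A, invoked at 1): no causal predecessors; +1 on P0 → (1, 0, 0)
from VC(A)=(1, 0, 0), B (invoked 2) maxes components and bumps P1 → (1, 1, 0)
from VC(A)=(1, 0, 0), H (invoked 14) maxes components and bumps P0 → (2, 0, 0)
from VC(A)=(1, 0, 0), VC(B)=(1, 1, 0), C (invoked 5) maxes components and bumps P1 → (1, 2, 0)
from VC(C)=(1, 2, 0), E (invoked 8) maxes components and bumps P1 → (1, 3, 0)
from VC(E)=(1, 3, 0), D (invoked 7) maxes components and bumps P2 → (1, 3, 1)
from VC(E)=(1, 3, 0), I (invoked 17) maxes components and bumps P1 → (1, 4, 0)
from VC(D)=(1, 3, 1), VC(E)=(1, 3, 0), F (invoked 10) maxes components and bumps P2 → (1, 3, 2)
from VC(F)=(1, 3, 2), G (invoked 12) maxes components and bumps P2 → (1, 3, 3)
target: VC(D) = (1, 3, 1)

(1, 3, 1)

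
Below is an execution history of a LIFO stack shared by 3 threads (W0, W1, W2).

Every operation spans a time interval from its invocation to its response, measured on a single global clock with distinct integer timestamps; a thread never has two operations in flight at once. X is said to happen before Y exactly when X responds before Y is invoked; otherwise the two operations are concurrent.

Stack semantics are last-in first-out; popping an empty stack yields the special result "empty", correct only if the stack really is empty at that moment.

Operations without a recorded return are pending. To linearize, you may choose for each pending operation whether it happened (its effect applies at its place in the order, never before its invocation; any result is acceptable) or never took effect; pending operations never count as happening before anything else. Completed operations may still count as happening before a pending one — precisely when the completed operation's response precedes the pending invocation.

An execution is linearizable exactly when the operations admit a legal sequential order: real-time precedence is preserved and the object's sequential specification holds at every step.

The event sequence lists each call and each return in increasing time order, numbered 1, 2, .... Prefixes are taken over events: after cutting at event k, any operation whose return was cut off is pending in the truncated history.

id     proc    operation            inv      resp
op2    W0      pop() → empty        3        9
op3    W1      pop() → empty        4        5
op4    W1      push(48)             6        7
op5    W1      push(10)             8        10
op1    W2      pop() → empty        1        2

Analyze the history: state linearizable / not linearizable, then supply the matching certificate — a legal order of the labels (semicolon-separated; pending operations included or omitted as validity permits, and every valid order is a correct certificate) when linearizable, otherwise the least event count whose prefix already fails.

linearizable — witness: op1; op2; op3; op4; op5

step 1: op1 pop() → empty — stack <>
step 2: op2 pop() → empty — stack <>
step 3: op3 pop() → empty — stack <>
step 4: op4 push(48) — stack <48>
step 5: op5 push(10) — stack <48,10>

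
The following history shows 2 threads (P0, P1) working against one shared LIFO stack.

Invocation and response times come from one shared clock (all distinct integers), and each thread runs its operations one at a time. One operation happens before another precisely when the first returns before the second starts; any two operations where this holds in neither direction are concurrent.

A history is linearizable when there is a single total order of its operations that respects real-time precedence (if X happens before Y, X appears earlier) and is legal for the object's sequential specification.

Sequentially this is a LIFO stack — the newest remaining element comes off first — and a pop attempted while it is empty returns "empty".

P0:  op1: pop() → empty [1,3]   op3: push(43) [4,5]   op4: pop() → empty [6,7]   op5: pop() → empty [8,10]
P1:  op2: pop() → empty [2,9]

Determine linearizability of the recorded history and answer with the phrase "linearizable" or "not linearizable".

through event 8 a valid linearization exists; event 9 (op2 responding at time 9) ends that
checked exhaustively: 4 real-time-consistent orders of 4 completed operations, zero legal LIFO stack replays
no escape via the 1 pending operation (op5): every completion choice fails
e.g. op1, op2, op3, op4 (pending dropped): illegal at step 4, since op4 pop() → empty cannot apply there
e.g. op1, op3, op2, op4 (pending dropped): illegal at step 3, since op2 pop() → empty cannot apply there

not linearizable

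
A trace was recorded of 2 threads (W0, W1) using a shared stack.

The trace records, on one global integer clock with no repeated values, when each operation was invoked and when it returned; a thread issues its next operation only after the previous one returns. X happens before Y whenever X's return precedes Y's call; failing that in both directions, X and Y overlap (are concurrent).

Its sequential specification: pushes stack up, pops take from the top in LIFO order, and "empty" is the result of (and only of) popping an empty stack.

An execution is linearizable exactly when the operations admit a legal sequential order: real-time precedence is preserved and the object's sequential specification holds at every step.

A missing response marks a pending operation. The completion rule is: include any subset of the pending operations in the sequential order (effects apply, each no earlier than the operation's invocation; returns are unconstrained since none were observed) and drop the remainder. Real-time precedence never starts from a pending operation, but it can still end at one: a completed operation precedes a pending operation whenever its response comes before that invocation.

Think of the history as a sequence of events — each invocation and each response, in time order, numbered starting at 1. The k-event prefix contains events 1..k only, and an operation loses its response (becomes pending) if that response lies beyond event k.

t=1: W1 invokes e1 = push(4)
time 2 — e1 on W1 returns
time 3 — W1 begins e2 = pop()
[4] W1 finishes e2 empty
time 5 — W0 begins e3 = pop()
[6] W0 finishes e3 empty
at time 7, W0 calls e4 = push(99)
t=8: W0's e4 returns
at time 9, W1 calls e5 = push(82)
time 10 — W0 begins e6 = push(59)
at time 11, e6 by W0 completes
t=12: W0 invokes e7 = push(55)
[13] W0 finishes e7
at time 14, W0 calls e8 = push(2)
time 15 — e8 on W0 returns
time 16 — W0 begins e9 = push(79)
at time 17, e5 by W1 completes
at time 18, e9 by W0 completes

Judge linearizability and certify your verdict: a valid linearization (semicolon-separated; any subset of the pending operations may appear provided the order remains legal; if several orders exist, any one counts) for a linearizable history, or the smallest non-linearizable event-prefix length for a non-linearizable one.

not linearizable — minimal violating prefix: 4 events

through event 3 a valid linearization exists; event 4 (e2 responding at time 4) ends that
the sole real-time-consistent order of 2 completed operations fails the stack replay
e.g. e1, e2: illegal at step 2, since e2 pop() → empty cannot apply there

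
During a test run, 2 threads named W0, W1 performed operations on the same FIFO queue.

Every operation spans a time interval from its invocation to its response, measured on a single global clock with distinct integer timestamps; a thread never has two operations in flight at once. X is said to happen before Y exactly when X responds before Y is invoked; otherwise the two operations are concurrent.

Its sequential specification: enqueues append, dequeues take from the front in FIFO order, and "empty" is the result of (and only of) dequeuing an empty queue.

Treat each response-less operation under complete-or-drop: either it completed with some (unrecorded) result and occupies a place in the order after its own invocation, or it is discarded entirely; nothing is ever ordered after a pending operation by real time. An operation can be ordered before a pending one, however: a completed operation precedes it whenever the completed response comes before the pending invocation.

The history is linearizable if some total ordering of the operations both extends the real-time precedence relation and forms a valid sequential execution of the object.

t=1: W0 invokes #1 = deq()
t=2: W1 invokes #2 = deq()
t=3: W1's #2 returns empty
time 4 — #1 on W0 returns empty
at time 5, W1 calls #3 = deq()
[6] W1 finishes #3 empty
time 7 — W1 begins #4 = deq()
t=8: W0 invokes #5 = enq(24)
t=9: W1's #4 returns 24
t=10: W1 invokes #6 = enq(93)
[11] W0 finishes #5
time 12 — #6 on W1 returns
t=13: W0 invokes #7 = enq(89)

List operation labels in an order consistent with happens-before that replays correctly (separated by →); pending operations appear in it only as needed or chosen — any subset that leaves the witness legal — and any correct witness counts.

#1 → #2 → #3 → #5 → #4 → #6

1. #1 deq() → empty, leaving queue <>
2. #2 deq() → empty, leaving queue <>
3. #3 deq() → empty, leaving queue <>
4. #5 enq(24), leaving queue <24>
5. #4 deq() → 24, leaving queue <>
6. #6 enq(93), leaving queue <93>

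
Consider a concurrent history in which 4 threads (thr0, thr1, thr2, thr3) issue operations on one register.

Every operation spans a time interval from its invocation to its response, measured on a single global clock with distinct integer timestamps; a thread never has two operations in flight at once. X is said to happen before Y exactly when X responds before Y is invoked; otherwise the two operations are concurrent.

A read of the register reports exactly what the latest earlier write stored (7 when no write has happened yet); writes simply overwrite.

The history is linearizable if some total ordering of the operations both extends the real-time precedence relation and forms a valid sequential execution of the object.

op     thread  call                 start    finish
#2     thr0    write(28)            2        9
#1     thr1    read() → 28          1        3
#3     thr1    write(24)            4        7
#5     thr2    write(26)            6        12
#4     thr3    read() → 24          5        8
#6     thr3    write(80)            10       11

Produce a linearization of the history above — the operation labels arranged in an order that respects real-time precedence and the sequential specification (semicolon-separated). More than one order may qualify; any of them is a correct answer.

step 1: #2 write(28) — value 28
step 2: #1 read() → 28 — value 28
step 3: #3 write(24) — value 24
step 4: #4 read() → 24 — value 24
step 5: #5 write(26) — value 26
step 6: #6 write(80) — value 80

#2; #1; #3; #4; #5; #6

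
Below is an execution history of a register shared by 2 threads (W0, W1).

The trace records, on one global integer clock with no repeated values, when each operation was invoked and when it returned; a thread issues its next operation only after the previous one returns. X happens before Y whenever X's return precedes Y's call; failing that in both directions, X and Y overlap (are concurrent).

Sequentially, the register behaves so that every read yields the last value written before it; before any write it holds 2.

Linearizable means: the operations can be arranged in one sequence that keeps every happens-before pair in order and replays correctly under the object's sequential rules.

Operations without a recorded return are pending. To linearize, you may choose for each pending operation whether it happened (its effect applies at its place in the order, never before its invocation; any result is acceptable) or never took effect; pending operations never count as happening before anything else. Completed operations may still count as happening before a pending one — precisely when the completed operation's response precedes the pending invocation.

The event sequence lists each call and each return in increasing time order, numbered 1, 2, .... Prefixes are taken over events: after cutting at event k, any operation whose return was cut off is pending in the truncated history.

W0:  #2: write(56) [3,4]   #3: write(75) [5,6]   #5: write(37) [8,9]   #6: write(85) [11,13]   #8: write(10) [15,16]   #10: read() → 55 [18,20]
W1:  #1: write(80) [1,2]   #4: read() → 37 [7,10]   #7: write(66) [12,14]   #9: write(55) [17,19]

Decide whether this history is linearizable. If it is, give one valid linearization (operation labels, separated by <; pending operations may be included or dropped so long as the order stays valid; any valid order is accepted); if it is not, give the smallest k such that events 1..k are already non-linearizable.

step 1: #1 write(80) — value 80
step 2: #2 write(56) — value 56
step 3: #3 write(75) — value 75
step 4: #5 write(37) — value 37
step 5: #4 read() → 37 — value 37
step 6: #6 write(85) — value 85
step 7: #7 write(66) — value 66
step 8: #8 write(10) — value 10
step 9: #9 write(55) — value 55
step 10: #10 read() → 55 — value 55

linearizable — witness: #1 < #2 < #3 < #5 < #4 < #6 < #7 < #8 < #9 < #10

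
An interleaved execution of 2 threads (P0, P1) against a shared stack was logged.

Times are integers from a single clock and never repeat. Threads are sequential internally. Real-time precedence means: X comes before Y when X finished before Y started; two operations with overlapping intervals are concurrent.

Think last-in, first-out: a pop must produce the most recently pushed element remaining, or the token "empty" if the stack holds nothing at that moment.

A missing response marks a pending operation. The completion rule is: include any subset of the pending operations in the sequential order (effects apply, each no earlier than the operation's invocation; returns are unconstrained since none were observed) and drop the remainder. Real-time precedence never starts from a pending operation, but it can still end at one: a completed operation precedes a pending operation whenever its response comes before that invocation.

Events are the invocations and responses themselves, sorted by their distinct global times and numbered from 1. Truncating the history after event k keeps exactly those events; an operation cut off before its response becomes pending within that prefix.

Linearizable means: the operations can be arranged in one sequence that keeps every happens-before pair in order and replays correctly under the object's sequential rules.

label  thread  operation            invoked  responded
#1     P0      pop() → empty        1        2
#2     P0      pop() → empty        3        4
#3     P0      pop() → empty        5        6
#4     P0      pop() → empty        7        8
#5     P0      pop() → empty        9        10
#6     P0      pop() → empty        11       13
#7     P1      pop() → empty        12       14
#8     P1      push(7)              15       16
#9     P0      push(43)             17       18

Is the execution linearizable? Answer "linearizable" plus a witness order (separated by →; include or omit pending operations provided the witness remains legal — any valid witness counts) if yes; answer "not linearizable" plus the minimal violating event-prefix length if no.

after step 1 (#1 pop() → empty): stack <>
after step 2 (#2 pop() → empty): stack <>
after step 3 (#3 pop() → empty): stack <>
after step 4 (#4 pop() → empty): stack <>
after step 5 (#5 pop() → empty): stack <>
after step 6 (#6 pop() → empty): stack <>
after step 7 (#7 pop() → empty): stack <>
after step 8 (#8 push(7)): stack <7>
after step 9 (#9 push(43)): stack <7,43>

linearizable — witness: #1 → #2 → #3 → #4 → #5 → #6 → #7 → #8 → #9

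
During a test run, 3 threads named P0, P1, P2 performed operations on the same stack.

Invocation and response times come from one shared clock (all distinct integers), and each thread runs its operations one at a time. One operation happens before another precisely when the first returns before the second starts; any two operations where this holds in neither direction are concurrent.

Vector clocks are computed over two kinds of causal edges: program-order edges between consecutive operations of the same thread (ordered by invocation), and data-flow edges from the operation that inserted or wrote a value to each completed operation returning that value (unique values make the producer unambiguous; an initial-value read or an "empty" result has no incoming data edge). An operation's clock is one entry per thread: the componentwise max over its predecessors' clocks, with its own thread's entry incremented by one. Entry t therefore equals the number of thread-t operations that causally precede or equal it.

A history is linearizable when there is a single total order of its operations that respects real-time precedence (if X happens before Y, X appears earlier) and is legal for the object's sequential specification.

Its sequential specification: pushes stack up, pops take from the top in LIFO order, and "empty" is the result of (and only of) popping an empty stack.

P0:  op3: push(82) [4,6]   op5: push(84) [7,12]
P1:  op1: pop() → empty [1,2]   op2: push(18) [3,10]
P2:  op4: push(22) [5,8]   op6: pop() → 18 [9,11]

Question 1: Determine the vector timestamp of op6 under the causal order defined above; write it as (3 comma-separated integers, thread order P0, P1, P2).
Answer: (0, 2, 2)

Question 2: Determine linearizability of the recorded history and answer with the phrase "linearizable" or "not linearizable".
linearizable

a witness: op1, op3, op4, op2, op6, op5
after step 1 (op1 pop() → empty): stack <>
after step 2 (op3 push(82)): stack <82>
after step 3 (op4 push(22)): stack <82,22>
after step 4 (op2 push(18)): stack <82,22,18>
after step 5 (op6 pop() → 18): stack <82,22>
after step 6 (op5 push(84)): stack <82,22,84>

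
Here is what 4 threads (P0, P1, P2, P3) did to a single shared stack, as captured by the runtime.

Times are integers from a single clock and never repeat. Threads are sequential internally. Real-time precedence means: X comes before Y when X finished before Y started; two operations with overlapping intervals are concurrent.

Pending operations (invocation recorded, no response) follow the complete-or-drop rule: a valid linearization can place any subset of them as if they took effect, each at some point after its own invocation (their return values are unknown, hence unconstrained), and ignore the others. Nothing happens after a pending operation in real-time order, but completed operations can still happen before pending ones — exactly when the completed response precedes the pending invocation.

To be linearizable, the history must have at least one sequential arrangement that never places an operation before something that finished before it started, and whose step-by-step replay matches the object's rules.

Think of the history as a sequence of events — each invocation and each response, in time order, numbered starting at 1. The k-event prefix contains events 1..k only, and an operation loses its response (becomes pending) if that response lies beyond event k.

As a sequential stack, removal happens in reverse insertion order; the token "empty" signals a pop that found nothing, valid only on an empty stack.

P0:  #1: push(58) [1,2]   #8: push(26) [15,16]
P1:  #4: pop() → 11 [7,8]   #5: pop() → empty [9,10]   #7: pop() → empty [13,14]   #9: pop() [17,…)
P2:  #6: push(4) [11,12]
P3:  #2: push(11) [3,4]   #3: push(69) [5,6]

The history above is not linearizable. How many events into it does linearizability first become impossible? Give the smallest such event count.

8

a valid linearization of events 1..7 exists, for instance #1, #2, #3:
step 1: #1 push(58) — stack <58>
step 2: #2 push(11) — stack <58,11>
step 3: #3 push(69) — stack <58,11,69>
with event 8 included (#4 responding at time 8), all real-time-consistent orders fail
e.g. #1, #2, #3, #4: illegal at step 4, since #4 pop() → 11 cannot apply there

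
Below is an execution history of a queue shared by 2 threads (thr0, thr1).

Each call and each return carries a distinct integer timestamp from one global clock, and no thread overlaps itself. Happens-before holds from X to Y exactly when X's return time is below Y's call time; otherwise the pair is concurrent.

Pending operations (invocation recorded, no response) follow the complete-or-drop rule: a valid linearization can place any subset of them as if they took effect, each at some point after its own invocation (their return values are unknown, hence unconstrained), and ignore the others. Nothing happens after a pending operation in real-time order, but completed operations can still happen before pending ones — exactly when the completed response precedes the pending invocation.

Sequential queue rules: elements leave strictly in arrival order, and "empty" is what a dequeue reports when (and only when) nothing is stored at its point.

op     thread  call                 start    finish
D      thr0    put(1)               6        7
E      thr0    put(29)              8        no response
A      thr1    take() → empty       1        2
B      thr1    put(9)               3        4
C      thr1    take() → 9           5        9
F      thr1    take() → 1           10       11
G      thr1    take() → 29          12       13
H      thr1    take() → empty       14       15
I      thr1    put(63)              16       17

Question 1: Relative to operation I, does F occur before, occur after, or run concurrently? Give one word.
F spans [10,11], I spans [16,17]
resp(F)=11 < inv(I)=16

before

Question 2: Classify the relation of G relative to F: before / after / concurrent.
G spans [12,13], F spans [10,11]
resp(F)=11 < inv(G)=12

after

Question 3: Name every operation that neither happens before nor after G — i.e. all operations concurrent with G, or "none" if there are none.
overlap test against G [12,13]: concurrent iff the interval meets 12..13
A [1,2]: before
B [3,4]: before
C [5,9]: before
D [6,7]: before
E [8,…): concurrent
F [10,11]: before
H [14,15]: after
I [16,17]: after

E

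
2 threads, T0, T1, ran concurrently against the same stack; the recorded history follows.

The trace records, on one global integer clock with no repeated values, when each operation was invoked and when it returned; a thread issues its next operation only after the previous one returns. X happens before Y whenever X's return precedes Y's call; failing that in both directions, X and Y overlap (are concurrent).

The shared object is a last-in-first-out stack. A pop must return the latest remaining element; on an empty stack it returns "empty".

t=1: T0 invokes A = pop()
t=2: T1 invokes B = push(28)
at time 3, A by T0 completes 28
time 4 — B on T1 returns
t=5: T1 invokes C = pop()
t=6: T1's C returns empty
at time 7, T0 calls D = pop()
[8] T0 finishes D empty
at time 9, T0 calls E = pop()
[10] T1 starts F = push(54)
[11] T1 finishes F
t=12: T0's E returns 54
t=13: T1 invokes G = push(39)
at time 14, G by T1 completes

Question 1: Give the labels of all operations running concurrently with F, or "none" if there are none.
E

concurrent with F ([10,11]): every op whose interval crosses 10..11
A [1,3]: before
B [2,4]: before
C [5,6]: before
D [7,8]: before
E [9,12]: concurrent
G [13,14]: after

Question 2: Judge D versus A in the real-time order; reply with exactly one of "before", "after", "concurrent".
after

D spans [7,8], A spans [1,3]
resp(A)=3 < inv(D)=7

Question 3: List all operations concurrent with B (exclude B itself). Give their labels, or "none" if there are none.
A

B runs from 2 to 4; window-overlapping ops are concurrent
A [1,3]: concurrent
C [5,6]: after
D [7,8]: after
E [9,12]: after
F [10,11]: after
G [13,14]: after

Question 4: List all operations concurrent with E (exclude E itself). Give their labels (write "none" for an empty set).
F

overlap test against E [9,12]: concurrent iff the interval meets 9..12
A [1,3]: before
B [2,4]: before
C [5,6]: before
D [7,8]: before
F [10,11]: concurrent
G [13,14]: after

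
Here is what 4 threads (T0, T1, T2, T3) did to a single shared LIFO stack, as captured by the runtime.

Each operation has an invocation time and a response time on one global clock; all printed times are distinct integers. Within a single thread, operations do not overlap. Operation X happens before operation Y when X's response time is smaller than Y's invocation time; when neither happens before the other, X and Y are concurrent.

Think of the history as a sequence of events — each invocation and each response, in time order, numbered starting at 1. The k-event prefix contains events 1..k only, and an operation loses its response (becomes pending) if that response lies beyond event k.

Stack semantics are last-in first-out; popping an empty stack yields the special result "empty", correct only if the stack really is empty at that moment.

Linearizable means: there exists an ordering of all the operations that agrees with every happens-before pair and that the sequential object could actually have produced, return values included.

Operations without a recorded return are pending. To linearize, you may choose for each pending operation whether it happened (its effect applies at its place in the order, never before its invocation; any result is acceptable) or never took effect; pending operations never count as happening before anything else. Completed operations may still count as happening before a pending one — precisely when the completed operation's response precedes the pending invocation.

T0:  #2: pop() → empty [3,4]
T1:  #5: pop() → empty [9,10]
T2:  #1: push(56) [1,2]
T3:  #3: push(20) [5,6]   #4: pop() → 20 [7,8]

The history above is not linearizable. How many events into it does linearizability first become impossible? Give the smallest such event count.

events 1..3 are still linearizable — one witness is #1:
after step 1 (#1 push(56)): stack <56>
event 4 — #2's response, time 4 — after it, nothing linearizes
sample order #1, #2 stalls at step 2 — #2 pop() → empty has no legal effect

4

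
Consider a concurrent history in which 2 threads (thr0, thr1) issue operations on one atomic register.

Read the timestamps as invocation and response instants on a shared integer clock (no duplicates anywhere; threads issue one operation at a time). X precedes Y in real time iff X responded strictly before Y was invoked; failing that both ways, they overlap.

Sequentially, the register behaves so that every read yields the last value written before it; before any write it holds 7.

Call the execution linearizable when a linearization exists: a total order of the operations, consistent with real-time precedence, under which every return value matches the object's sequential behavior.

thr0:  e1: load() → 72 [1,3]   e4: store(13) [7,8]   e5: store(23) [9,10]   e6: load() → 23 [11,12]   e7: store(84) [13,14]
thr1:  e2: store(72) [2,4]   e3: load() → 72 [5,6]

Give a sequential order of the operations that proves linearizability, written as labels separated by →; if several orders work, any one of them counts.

1. e2 store(72), leaving value 72
2. e1 load() → 72, leaving value 72
3. e3 load() → 72, leaving value 72
4. e4 store(13), leaving value 13
5. e5 store(23), leaving value 23
6. e6 load() → 23, leaving value 23
7. e7 store(84), leaving value 84

e2 → e1 → e3 → e4 → e5 → e6 → e7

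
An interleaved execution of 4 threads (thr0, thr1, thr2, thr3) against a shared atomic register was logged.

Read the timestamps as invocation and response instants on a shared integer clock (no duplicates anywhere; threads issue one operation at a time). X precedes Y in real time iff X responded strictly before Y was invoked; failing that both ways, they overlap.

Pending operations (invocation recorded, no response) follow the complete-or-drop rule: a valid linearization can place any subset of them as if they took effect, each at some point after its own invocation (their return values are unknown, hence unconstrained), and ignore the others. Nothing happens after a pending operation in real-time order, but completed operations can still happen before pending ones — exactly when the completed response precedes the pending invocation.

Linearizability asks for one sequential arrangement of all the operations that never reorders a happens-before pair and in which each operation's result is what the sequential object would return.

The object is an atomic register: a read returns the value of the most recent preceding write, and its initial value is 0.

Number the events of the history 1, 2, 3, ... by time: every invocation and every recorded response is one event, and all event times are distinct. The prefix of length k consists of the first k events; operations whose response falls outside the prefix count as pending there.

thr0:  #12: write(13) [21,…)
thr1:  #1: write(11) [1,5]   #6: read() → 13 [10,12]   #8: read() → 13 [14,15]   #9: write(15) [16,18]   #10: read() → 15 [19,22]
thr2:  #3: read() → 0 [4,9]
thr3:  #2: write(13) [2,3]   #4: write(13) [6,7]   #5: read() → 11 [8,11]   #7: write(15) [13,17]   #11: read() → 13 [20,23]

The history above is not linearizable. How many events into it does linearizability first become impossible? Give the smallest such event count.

events 1..8 are still linearizable — one witness is #1, #2, #3, #4:
step 1: #1 write(11) — value 11
step 2: #2 write(13) — value 13
step 3: #3 read() (pending, included) — value 13
step 4: #4 write(13) — value 13
include event 9 — #3 responding at 9 — and every candidate order breaks
include/drop combinations of the 1 pending operation (#5) were all tried; none helps
one such order, #1, #2, #3, #4 (pending dropped), breaks at step 3 where #3 read() → 0 is illegal
one such order, #1, #2, #4, #3 (pending dropped), breaks at step 4 where #3 read() → 0 is illegal

9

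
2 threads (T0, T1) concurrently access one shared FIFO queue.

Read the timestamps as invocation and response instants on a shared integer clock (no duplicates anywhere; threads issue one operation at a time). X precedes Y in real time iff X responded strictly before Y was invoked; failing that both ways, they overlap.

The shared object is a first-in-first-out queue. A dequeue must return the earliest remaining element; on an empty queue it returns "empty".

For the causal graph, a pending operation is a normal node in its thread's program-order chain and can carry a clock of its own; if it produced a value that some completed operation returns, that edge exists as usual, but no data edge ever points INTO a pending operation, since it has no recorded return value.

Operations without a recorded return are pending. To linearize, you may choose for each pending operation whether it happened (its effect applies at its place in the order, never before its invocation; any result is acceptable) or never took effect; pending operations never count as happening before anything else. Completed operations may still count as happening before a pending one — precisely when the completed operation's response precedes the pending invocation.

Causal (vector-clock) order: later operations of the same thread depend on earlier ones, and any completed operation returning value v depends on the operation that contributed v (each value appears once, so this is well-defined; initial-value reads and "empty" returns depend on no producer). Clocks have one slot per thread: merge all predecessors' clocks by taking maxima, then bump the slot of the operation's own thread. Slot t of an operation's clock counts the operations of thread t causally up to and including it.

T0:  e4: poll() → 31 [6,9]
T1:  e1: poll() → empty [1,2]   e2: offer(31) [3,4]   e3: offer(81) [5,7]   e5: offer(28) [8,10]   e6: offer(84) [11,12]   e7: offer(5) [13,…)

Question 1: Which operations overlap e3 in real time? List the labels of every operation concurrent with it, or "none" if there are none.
Answer: e4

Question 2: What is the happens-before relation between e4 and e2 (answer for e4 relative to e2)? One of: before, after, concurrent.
Answer: after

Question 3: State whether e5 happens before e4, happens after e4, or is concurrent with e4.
Answer: concurrent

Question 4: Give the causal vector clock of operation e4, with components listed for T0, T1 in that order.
Answer: (1, 2)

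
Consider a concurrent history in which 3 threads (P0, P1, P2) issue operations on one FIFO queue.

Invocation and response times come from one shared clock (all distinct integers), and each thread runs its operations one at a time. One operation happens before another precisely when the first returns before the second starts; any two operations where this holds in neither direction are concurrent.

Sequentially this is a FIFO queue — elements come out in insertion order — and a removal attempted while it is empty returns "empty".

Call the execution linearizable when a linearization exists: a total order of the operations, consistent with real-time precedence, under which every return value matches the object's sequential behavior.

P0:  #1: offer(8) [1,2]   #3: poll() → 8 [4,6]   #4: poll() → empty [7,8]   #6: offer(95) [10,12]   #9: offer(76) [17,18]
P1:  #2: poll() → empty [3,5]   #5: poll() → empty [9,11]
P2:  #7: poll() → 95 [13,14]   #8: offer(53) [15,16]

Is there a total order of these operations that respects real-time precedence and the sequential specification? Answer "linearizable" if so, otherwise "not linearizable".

linearizable

one valid linearization: #1, #3, #2, #4, #5, #6, #7, #8, #9
after step 1 (#1 offer(8)): queue <8>
after step 2 (#3 poll() → 8): queue <>
after step 3 (#2 poll() → empty): queue <>
after step 4 (#4 poll() → empty): queue <>
after step 5 (#5 poll() → empty): queue <>
after step 6 (#6 offer(95)): queue <95>
after step 7 (#7 poll() → 95): queue <>
after step 8 (#8 offer(53)): queue <53>
after step 9 (#9 offer(76)): queue <53,76>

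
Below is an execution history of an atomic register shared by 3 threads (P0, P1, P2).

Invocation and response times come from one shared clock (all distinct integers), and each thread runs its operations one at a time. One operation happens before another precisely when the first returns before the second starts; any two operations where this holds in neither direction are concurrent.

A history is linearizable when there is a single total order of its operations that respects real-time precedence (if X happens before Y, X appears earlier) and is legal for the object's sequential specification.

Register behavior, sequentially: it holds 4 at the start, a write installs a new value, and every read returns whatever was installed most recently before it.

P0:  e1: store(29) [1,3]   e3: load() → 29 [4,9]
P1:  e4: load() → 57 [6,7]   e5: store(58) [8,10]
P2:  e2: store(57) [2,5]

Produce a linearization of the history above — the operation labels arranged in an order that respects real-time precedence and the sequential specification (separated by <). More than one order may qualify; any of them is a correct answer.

e1 < e3 < e2 < e4 < e5

after step 1 (e1 store(29)): value 29
after step 2 (e3 load() → 29): value 29
after step 3 (e2 store(57)): value 57
after step 4 (e4 load() → 57): value 57
after step 5 (e5 store(58)): value 58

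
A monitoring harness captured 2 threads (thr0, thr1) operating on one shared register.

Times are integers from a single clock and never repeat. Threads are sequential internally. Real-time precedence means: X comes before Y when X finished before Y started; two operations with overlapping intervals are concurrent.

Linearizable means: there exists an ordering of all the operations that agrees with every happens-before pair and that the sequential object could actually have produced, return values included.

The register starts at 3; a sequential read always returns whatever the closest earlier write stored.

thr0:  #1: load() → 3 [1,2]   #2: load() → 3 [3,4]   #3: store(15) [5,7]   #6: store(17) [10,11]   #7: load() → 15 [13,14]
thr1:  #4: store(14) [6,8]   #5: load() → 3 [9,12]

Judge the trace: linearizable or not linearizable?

already the first 12 events (up to #5's response at time 12) admit no linearization; the first 11 still do
every one of the 4 real-time-consistent orders over 6 completed register ops fails the sequential spec
for example #1, #2, #3, #4, #5, #6 fails at step 5: #5 load() → 3 is not legal there
for example #1, #2, #3, #4, #6, #5 fails at step 6: #5 load() → 3 is not legal there

not linearizable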